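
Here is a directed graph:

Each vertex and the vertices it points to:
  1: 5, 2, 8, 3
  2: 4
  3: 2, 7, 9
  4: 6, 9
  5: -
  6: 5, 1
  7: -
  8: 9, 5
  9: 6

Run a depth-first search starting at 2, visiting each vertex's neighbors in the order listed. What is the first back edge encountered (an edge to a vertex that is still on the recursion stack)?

1->2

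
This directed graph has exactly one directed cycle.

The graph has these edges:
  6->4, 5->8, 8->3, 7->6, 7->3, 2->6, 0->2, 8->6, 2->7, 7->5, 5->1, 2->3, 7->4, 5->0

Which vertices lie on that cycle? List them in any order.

DFS with gray/black marking from 7:
7 gray
  3 gray
  3 black
  4 gray
  4 black
  6 gray
    6→4: 4 black — skip
  6 black
  5 gray
    0 gray
      2 gray
        2→3: 3 black — skip
        2→6: 6 black — skip
        2→7: 7 is gray → back edge
Back edge closes the cycle 7 → 5 → 0 → 2 → 7; its vertices are {0, 2, 5, 7}.

0, 2, 5, 7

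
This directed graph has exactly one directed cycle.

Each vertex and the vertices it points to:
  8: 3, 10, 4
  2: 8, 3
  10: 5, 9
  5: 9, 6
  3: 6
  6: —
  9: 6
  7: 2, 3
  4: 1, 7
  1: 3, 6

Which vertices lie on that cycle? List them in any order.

2, 4, 7, 8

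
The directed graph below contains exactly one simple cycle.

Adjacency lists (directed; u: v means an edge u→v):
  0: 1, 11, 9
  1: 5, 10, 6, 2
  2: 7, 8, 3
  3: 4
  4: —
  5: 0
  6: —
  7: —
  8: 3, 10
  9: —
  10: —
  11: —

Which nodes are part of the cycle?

0, 1, 5

DFS with gray/black marking from 1:
1 gray
  5 gray
    0 gray
      0→1: 1 is gray → back edge
Back edge closes the cycle 1 → 5 → 0 → 1; its vertices are {0, 1, 5}.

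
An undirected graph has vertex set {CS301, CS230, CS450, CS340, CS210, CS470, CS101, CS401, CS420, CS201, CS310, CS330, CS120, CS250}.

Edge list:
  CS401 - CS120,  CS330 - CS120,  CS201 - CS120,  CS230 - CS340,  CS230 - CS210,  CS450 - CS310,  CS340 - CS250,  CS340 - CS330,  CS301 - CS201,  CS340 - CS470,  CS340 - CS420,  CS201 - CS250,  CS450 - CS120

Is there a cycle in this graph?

Yes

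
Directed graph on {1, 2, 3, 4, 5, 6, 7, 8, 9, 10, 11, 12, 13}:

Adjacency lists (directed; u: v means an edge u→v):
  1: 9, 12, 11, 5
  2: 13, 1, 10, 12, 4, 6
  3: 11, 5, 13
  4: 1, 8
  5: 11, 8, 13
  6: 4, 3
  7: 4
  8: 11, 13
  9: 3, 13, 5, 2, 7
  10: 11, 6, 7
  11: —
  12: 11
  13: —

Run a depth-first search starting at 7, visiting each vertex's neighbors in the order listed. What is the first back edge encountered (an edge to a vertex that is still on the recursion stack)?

2->1

DFS from 7 (visiting each vertex's neighbors in the order listed); mark gray on enter, black on exit:
7 gray
  4 gray
    1 gray
      9 gray
        3 gray
          11 gray
          11 black
          5 gray
            5→11: 11 black — skip
            8 gray
              8→11: 11 black — skip
              13 gray
              13 black
            8 black
            5→13: 13 black — skip
          5 black
          3→13: 13 black — skip
        3 black
        9→13: 13 black — skip
        9→5: 5 black — skip
        2 gray
          2→13: 13 black — skip
          2→1: 1 is gray → back edge
First back edge: 2 → 1.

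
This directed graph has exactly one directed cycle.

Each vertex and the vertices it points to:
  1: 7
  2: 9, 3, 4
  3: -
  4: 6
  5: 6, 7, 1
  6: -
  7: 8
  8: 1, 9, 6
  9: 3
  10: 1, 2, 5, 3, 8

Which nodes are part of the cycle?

DFS with gray/black marking from 8:
8 gray
  1 gray
    7 gray
      7→8: 8 is gray → back edge
Back edge closes the cycle 8 → 1 → 7 → 8; its vertices are {1, 7, 8}.

1, 7, 8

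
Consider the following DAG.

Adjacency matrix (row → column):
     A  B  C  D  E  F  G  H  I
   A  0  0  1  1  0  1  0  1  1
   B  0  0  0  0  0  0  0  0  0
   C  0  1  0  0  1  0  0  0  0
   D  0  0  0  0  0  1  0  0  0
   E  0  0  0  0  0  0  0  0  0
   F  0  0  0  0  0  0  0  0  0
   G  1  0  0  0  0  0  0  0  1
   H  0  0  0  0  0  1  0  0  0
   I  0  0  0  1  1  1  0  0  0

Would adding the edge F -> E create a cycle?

No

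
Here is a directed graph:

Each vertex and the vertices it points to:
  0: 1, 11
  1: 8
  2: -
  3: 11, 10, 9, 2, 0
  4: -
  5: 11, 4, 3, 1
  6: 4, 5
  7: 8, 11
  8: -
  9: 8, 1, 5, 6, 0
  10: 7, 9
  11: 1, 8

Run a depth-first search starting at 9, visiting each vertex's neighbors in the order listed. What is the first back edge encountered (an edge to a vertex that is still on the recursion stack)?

DFS from 9 (visiting each vertex's neighbors in the order listed); mark gray on enter, black on exit:
9 gray
  8 gray
  8 black
  1 gray
    1→8: 8 black — skip
  1 black
  5 gray
    11 gray
      11→1: 1 black — skip
      11→8: 8 black — skip
    11 black
    4 gray
    4 black
    3 gray
      3→11: 11 black — skip
      10 gray
        7 gray
          7→8: 8 black — skip
          7→11: 11 black — skip
        7 black
        10→9: 9 is gray → back edge
First back edge: 10 → 9.

10→9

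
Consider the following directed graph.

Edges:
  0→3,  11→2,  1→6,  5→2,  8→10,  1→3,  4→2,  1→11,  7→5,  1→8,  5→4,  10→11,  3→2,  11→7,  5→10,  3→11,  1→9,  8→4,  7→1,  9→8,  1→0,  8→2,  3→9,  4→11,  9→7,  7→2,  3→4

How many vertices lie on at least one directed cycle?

10

A vertex is on a directed cycle iff it belongs to a strongly connected component of size ≥ 2 (or has a self-loop).
The vertices on cycles are {0, 1, 3, 4, 5, 7, 8, 9, 10, 11} — 10 in total.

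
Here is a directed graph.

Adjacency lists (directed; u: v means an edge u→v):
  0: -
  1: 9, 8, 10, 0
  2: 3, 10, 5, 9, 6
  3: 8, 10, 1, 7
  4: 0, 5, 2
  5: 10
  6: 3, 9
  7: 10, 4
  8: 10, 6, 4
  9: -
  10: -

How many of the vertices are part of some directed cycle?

A vertex is on a directed cycle iff it belongs to a strongly connected component of size ≥ 2 (or has a self-loop).
The vertices on cycles are {1, 2, 3, 4, 6, 7, 8} — 7 in total.

7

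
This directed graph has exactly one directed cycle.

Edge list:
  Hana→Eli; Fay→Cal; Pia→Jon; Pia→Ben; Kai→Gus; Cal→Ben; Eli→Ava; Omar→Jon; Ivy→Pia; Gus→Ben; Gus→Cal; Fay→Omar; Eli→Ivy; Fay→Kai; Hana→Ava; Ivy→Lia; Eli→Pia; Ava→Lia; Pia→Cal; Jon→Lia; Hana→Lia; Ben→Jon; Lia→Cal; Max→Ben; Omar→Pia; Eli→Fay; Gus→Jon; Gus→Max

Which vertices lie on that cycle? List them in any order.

DFS with gray/black marking from Cal:
Cal gray
  Ben gray
    Jon gray
      Lia gray
        Lia→Cal: Cal is gray → back edge
Back edge closes the cycle Cal → Ben → Jon → Lia → Cal; its vertices are {Ben, Cal, Jon, Lia}.

Ben, Cal, Jon, Lia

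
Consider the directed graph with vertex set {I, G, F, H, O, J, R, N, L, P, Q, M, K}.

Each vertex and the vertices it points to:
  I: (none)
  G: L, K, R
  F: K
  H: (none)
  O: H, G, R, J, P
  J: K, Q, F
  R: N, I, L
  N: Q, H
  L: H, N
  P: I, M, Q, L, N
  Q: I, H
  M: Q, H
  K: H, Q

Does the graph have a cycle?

No

DFS with white/gray/black marking, starting from G:
G gray
  L gray
    H gray
    H black
    N gray
      Q gray
        I gray
        I black
        Q→H: H black — skip
      Q black
      N→H: H black — skip
    N black
  L black
  K gray
    K→H: H black — skip
    K→Q: Q black — skip
  K black
  R gray
    R→N: N black — skip
    R→I: I black — skip
    R→L: L black — skip
  R black
G black
F gray
  F→K: K black — skip
F black
O gray
  O→H: H black — skip
  O→G: G black — skip
  O→R: R black — skip
  J gray
    J→K: K black — skip
    J→Q: Q black — skip
    J→F: F black — skip
  J black
  P gray
    P→I: I black — skip
    M gray
      M→Q: Q black — skip
      M→H: H black — skip
    M black
    P→Q: Q black — skip
    P→L: L black — skip
    P→N: N black — skip
  P black
O black
Every edge goes to a white or black vertex — no back edge, so the graph is acyclic.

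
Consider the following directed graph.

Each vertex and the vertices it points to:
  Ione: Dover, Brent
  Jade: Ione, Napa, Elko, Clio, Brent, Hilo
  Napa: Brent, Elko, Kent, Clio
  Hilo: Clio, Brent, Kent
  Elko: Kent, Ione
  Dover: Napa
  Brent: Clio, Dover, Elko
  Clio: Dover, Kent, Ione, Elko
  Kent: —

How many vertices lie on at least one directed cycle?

6

A vertex is on a directed cycle iff it belongs to a strongly connected component of size ≥ 2 (or has a self-loop).
The vertices on cycles are {Clio, Elko, Ione, Napa, Brent, Dover} — 6 in total.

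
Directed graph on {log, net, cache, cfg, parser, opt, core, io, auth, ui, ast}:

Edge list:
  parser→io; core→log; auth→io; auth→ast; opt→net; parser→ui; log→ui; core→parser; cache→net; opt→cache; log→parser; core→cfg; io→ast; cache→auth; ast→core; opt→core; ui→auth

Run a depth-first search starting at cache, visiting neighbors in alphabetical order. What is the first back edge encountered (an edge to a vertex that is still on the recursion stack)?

io→ast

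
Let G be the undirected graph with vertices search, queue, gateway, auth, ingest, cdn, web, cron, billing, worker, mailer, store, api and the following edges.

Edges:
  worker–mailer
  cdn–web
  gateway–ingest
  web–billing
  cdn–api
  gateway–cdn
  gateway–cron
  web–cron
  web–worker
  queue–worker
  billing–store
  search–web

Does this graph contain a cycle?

DFS, tracking each vertex's parent; an edge to a visited non-parent vertex closes a cycle.
Start from api:
visit api (parent –)
  visit cdn (parent api)
    cdn–api: parent, skip
    visit gateway (parent cdn)
      visit ingest (parent gateway)
        ingest–gateway: parent, skip
      visit cron (parent gateway)
        visit web (parent cron)
          visit worker (parent web)
            visit mailer (parent worker)
              mailer–worker: parent, skip
            visit queue (parent worker)
              queue–worker: parent, skip
            worker–web: parent, skip
          visit search (parent web)
            search–web: parent, skip
          web–cron: parent, skip
          visit billing (parent web)
            billing–web: parent, skip
            visit store (parent billing)
              store–billing: parent, skip
          web–cdn: cdn visited and ≠ parent → cycle
Cycle: cdn – gateway – cron – web – cdn.

Yes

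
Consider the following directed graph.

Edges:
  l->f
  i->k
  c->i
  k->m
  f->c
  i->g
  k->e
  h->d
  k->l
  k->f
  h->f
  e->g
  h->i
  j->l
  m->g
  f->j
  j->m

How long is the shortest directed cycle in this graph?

3

For each vertex v, BFS finds the shortest path from v back to v.
The shortest such closed walk is f → j → l → f, length 3.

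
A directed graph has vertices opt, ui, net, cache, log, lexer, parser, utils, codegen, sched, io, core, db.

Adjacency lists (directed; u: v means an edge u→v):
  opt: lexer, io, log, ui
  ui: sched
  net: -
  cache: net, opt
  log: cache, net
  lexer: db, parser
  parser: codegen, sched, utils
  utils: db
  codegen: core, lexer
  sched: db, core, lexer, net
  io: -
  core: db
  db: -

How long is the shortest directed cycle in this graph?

3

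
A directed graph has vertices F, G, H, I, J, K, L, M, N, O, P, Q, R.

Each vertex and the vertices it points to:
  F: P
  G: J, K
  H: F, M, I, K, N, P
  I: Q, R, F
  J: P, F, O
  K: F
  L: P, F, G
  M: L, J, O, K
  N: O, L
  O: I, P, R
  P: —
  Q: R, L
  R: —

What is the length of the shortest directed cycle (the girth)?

6

For each vertex v, BFS finds the shortest path from v back to v.
The shortest such closed walk is J → O → I → Q → L → G → J, length 6.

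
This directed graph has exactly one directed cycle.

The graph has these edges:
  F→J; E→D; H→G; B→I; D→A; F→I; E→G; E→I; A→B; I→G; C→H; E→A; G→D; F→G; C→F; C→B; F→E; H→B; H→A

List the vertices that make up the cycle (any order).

A, B, D, G, I

DFS with gray/black marking from D:
D gray
  A gray
    B gray
      I gray
        G gray
          G→D: D is gray → back edge
Back edge closes the cycle D → A → B → I → G → D; its vertices are {A, B, D, G, I}.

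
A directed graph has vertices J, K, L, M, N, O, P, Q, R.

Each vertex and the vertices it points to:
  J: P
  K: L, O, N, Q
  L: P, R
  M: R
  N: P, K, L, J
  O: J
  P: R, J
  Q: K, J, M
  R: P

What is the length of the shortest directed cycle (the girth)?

For each vertex v, BFS finds the shortest path from v back to v.
The shortest such closed walk is K → N → K, length 2.

2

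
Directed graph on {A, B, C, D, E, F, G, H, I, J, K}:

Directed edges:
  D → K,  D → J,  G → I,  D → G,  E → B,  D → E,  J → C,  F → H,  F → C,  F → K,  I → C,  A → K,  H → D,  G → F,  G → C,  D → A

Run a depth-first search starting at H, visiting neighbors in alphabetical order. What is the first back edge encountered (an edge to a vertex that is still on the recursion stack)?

F->H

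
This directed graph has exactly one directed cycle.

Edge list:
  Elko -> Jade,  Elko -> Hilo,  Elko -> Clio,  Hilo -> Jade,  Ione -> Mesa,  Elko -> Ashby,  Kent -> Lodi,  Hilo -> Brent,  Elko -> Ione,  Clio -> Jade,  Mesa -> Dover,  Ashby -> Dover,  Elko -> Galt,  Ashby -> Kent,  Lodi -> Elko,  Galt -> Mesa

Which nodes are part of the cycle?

Elko, Kent, Lodi, Ashby

DFS with gray/black marking from Elko:
Elko gray
  Ashby gray
    Kent gray
      Lodi gray
        Lodi→Elko: Elko is gray → back edge
Back edge closes the cycle Elko → Ashby → Kent → Lodi → Elko; its vertices are {Elko, Kent, Lodi, Ashby}.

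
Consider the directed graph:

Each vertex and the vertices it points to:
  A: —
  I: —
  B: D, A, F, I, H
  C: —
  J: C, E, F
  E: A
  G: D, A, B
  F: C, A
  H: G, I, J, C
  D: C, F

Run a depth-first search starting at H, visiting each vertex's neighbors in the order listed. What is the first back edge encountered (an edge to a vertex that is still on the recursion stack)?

DFS from H (visiting each vertex's neighbors in the order listed); mark gray on enter, black on exit:
H gray
  G gray
    D gray
      C gray
      C black
      F gray
        F→C: C black — skip
        A gray
        A black
      F black
    D black
    G→A: A black — skip
    B gray
      B→D: D black — skip
      B→A: A black — skip
      B→F: F black — skip
      I gray
      I black
      B→H: H is gray → back edge
First back edge: B → H.

B→H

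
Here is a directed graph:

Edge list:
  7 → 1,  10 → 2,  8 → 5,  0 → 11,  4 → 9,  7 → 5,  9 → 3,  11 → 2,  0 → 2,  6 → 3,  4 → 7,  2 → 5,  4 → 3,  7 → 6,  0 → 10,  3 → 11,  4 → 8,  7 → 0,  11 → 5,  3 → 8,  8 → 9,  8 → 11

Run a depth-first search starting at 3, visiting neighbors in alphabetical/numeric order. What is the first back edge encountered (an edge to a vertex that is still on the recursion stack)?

DFS from 3 (visiting neighbors in alphabetical/numeric order); mark gray on enter, black on exit:
3 gray
  8 gray
    5 gray
    5 black
    9 gray
      9→3: 3 is gray → back edge
First back edge: 9 → 3.

9->3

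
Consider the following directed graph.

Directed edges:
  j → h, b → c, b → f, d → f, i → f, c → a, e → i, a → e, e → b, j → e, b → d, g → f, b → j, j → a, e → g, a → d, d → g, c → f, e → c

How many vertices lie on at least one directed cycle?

5

A vertex is on a directed cycle iff it belongs to a strongly connected component of size ≥ 2 (or has a self-loop).
The vertices on cycles are {a, b, c, e, j} — 5 in total.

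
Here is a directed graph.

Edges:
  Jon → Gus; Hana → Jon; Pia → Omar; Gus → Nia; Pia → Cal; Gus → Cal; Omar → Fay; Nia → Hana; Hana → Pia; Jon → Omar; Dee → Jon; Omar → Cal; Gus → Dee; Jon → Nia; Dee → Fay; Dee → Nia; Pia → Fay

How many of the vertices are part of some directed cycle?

5

A vertex is on a directed cycle iff it belongs to a strongly connected component of size ≥ 2 (or has a self-loop).
The vertices on cycles are {Dee, Gus, Jon, Nia, Hana} — 5 in total.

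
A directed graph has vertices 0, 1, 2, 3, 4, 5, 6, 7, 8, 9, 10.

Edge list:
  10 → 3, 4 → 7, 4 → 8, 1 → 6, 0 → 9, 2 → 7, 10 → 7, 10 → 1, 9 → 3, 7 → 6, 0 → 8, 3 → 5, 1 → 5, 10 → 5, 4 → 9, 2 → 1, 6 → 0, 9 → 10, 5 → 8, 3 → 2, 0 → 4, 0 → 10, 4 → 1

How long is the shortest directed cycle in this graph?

4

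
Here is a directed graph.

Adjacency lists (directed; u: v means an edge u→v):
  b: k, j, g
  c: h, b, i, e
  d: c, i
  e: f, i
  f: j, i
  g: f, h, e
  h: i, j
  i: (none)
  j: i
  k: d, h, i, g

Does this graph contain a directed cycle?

DFS with white/gray/black marking, starting from d:
d gray
  c gray
    h gray
      i gray
      i black
      j gray
        j→i: i black — skip
      j black
    h black
    b gray
      k gray
        k→d: d is gray → back edge
Back edge found, so a cycle exists: d → c → b → k → d.

Yes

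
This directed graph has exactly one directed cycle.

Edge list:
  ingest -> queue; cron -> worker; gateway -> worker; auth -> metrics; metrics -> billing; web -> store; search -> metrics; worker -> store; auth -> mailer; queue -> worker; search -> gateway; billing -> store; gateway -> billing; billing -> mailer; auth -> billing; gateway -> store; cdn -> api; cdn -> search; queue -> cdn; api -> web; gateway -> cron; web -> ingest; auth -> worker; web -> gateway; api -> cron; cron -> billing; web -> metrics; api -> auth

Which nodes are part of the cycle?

api, cdn, web, queue, ingest

DFS with gray/black marking from queue:
queue gray
  cdn gray
    api gray
      web gray
        metrics gray
          billing gray
            mailer gray
            mailer black
            store gray
            store black
          billing black
        metrics black
        web→store: store black — skip
        ingest gray
          ingest→queue: queue is gray → back edge
Back edge closes the cycle queue → cdn → api → web → ingest → queue; its vertices are {api, cdn, web, queue, ingest}.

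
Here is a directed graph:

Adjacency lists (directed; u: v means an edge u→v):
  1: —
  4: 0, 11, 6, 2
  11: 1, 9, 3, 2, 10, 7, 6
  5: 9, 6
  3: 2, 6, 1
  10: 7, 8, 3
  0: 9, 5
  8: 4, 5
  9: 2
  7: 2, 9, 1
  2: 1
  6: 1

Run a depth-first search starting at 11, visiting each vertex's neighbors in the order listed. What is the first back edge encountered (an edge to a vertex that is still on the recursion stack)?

4->11

DFS from 11 (visiting each vertex's neighbors in the order listed); mark gray on enter, black on exit:
11 gray
  1 gray
  1 black
  9 gray
    2 gray
      2→1: 1 black — skip
    2 black
  9 black
  3 gray
    3→2: 2 black — skip
    6 gray
      6→1: 1 black — skip
    6 black
    3→1: 1 black — skip
  3 black
  11→2: 2 black — skip
  10 gray
    7 gray
      7→2: 2 black — skip
      7→9: 9 black — skip
      7→1: 1 black — skip
    7 black
    8 gray
      4 gray
        0 gray
          0→9: 9 black — skip
          5 gray
            5→9: 9 black — skip
            5→6: 6 black — skip
          5 black
        0 black
        4→11: 11 is gray → back edge
First back edge: 4 → 11.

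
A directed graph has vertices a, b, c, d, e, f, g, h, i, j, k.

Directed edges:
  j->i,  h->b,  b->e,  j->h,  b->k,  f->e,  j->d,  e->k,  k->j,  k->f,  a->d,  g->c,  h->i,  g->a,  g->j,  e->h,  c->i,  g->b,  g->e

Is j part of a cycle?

Yes

j is on a cycle iff j can reach itself via ≥1 edge.
j → h → b → k → j — yes.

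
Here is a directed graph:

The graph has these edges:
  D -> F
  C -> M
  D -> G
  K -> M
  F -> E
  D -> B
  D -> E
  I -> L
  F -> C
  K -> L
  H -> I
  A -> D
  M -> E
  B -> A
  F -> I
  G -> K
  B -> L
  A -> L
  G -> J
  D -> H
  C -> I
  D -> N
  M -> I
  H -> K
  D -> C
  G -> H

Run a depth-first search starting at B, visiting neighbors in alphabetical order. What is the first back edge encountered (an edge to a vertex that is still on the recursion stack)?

D->B

DFS from B (visiting neighbors in alphabetical order); mark gray on enter, black on exit:
B gray
  A gray
    D gray
      D→B: B is gray → back edge
First back edge: D → B.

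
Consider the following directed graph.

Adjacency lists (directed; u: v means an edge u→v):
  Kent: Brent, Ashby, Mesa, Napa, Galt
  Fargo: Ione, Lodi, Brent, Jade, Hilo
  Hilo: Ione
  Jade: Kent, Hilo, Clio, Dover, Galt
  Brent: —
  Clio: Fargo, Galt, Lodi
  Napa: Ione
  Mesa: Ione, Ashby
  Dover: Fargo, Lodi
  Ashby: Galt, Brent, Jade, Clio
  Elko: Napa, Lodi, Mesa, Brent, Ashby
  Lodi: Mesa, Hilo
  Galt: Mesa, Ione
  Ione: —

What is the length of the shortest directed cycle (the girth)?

3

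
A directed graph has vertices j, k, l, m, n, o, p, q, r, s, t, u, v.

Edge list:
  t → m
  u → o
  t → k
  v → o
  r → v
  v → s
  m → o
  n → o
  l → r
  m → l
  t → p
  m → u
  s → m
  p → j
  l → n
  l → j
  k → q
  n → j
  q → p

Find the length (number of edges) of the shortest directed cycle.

For each vertex v, BFS finds the shortest path from v back to v.
The shortest such closed walk is m → l → r → v → s → m, length 5.

5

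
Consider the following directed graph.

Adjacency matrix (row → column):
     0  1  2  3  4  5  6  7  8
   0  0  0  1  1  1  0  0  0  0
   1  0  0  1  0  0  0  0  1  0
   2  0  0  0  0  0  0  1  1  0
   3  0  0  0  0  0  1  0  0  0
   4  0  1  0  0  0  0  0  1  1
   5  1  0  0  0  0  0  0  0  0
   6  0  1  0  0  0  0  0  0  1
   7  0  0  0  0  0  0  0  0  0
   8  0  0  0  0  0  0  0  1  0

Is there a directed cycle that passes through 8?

No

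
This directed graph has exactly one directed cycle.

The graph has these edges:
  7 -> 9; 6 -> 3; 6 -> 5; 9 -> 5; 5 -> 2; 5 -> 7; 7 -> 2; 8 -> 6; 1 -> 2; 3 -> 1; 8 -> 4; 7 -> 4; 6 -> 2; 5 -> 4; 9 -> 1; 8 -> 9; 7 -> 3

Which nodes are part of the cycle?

5, 7, 9

DFS with gray/black marking from 5:
5 gray
  7 gray
    4 gray
    4 black
    3 gray
      1 gray
        2 gray
        2 black
      1 black
    3 black
    7→2: 2 black — skip
    9 gray
      9→1: 1 black — skip
      9→5: 5 is gray → back edge
Back edge closes the cycle 5 → 7 → 9 → 5; its vertices are {5, 7, 9}.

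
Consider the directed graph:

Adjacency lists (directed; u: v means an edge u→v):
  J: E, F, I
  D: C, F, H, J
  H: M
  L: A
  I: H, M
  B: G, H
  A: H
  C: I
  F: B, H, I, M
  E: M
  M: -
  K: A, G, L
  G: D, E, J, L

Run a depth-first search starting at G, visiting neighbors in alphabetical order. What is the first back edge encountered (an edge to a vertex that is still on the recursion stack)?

DFS from G (visiting neighbors in alphabetical order); mark gray on enter, black on exit:
G gray
  D gray
    C gray
      I gray
        H gray
          M gray
          M black
        H black
        I→M: M black — skip
      I black
    C black
    F gray
      B gray
        B→G: G is gray → back edge
First back edge: B → G.

B->G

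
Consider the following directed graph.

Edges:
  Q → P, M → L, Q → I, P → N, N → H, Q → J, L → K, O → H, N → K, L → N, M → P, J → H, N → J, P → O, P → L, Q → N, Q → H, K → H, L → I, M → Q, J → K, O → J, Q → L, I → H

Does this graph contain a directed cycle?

DFS with white/gray/black marking, starting from Q:
Q gray
  J gray
    K gray
      H gray
      H black
    K black
    J→H: H black — skip
  J black
  N gray
    N→K: K black — skip
    N→J: J black — skip
    N→H: H black — skip
  N black
  I gray
    I→H: H black — skip
  I black
  P gray
    O gray
      O→J: J black — skip
      O→H: H black — skip
    O black
    P→N: N black — skip
    L gray
      L→I: I black — skip
      L→N: N black — skip
      L→K: K black — skip
    L black
  P black
  Q→H: H black — skip
  Q→L: L black — skip
Q black
M gray
  M→L: L black — skip
  M→Q: Q black — skip
  M→P: P black — skip
M black
Every edge goes to a white or black vertex — no back edge, so the graph is acyclic.

No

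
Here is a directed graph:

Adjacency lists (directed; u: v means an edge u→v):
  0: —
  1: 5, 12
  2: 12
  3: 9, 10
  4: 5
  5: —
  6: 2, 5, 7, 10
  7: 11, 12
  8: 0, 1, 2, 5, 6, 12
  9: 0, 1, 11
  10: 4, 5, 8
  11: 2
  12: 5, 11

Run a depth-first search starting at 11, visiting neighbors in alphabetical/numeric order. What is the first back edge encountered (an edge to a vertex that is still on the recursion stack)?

DFS from 11 (visiting neighbors in alphabetical/numeric order); mark gray on enter, black on exit:
11 gray
  2 gray
    12 gray
      5 gray
      5 black
      12→11: 11 is gray → back edge
First back edge: 12 → 11.

12→11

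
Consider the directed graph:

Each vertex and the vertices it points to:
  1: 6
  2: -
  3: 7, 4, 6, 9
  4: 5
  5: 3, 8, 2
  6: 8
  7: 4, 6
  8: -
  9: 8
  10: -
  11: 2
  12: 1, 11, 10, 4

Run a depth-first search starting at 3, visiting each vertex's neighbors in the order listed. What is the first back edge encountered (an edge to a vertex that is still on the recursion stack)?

DFS from 3 (visiting each vertex's neighbors in the order listed); mark gray on enter, black on exit:
3 gray
  7 gray
    4 gray
      5 gray
        5→3: 3 is gray → back edge
First back edge: 5 → 3.

5→3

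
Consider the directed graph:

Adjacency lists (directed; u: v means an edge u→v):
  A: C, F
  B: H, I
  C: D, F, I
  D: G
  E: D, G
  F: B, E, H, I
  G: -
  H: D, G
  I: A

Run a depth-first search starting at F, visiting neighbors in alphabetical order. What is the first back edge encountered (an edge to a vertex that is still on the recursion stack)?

DFS from F (visiting neighbors in alphabetical order); mark gray on enter, black on exit:
F gray
  B gray
    H gray
      D gray
        G gray
        G black
      D black
      H→G: G black — skip
    H black
    I gray
      A gray
        C gray
          C→D: D black — skip
          C→F: F is gray → back edge
First back edge: C → F.

C->F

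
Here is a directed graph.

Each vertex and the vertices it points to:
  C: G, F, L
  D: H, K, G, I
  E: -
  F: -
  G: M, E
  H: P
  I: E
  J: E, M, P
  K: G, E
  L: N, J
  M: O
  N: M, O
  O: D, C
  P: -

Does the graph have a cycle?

Yes

DFS with white/gray/black marking, starting from I:
I gray
  E gray
  E black
I black
C gray
  G gray
    M gray
      O gray
        D gray
          H gray
            P gray
            P black
          H black
          K gray
            K→G: G is gray → back edge
Back edge found, so a cycle exists: G → M → O → D → K → G.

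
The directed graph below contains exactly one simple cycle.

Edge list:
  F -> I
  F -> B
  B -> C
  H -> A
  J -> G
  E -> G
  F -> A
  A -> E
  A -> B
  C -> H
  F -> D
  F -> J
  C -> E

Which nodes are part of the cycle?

DFS with gray/black marking from B:
B gray
  C gray
    H gray
      A gray
        A→B: B is gray → back edge
Back edge closes the cycle B → C → H → A → B; its vertices are {A, B, C, H}.

A, B, C, H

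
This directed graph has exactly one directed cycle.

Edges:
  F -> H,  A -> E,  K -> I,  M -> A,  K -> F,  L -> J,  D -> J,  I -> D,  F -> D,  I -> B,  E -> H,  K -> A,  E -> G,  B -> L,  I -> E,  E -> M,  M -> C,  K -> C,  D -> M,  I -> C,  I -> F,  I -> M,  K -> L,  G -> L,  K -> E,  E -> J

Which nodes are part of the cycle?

A, E, M

DFS with gray/black marking from A:
A gray
  E gray
    G gray
      L gray
        J gray
        J black
      L black
    G black
    E→J: J black — skip
    H gray
    H black
    M gray
      M→A: A is gray → back edge
Back edge closes the cycle A → E → M → A; its vertices are {A, E, M}.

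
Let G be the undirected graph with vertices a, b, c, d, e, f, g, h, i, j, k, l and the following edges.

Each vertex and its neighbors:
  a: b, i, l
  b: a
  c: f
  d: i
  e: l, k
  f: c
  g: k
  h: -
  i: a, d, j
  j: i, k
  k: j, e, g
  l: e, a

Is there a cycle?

Yes

DFS, tracking each vertex's parent; an edge to a visited non-parent vertex closes a cycle.
Start from b:
visit b (parent –)
  visit a (parent b)
    a–b: parent, skip
    visit i (parent a)
      i–a: parent, skip
      visit d (parent i)
        d–i: parent, skip
      visit j (parent i)
        j–i: parent, skip
        visit k (parent j)
          k–j: parent, skip
          visit e (parent k)
            visit l (parent e)
              l–e: parent, skip
              l–a: a visited and ≠ parent → cycle
Cycle: a – i – j – k – e – l – a.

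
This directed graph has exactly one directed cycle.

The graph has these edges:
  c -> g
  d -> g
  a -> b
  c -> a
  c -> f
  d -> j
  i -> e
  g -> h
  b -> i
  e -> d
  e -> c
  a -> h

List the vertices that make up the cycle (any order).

a, b, c, e, i

DFS with gray/black marking from e:
e gray
  d gray
    j gray
    j black
    g gray
      h gray
      h black
    g black
  d black
  c gray
    f gray
    f black
    c→g: g black — skip
    a gray
      b gray
        i gray
          i→e: e is gray → back edge
Back edge closes the cycle e → c → a → b → i → e; its vertices are {a, b, c, e, i}.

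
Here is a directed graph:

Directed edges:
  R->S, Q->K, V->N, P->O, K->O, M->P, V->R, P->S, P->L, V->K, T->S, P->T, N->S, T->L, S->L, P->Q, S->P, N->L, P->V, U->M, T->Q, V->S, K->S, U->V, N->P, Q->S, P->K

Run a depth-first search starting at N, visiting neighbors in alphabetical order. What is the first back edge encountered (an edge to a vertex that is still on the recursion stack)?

DFS from N (visiting neighbors in alphabetical order); mark gray on enter, black on exit:
N gray
  L gray
  L black
  P gray
    K gray
      O gray
      O black
      S gray
        S→L: L black — skip
        S→P: P is gray → back edge
First back edge: S → P.

S->P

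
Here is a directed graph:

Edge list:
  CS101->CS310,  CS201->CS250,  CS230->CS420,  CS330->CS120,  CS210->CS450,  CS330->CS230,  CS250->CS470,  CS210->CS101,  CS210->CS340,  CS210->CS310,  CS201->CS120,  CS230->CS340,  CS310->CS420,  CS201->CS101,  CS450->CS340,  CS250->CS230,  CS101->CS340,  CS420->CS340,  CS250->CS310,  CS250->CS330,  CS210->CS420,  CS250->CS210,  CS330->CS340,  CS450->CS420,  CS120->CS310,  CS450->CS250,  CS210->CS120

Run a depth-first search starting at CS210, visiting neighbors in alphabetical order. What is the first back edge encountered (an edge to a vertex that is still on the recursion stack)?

DFS from CS210 (visiting neighbors in alphabetical order); mark gray on enter, black on exit:
CS210 gray
  CS101 gray
    CS310 gray
      CS420 gray
        CS340 gray
        CS340 black
      CS420 black
    CS310 black
    CS101→CS340: CS340 black — skip
  CS101 black
  CS120 gray
    CS120→CS310: CS310 black — skip
  CS120 black
  CS210→CS310: CS310 black — skip
  CS210→CS340: CS340 black — skip
  CS210→CS420: CS420 black — skip
  CS450 gray
    CS250 gray
      CS250→CS210: CS210 is gray → back edge
First back edge: CS250 → CS210.

CS250→CS210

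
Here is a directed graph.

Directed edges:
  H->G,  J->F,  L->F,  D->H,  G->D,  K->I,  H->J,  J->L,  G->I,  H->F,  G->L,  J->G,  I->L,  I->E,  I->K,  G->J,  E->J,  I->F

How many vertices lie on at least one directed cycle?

7

A vertex is on a directed cycle iff it belongs to a strongly connected component of size ≥ 2 (or has a self-loop).
The vertices on cycles are {D, E, G, H, I, J, K} — 7 in total.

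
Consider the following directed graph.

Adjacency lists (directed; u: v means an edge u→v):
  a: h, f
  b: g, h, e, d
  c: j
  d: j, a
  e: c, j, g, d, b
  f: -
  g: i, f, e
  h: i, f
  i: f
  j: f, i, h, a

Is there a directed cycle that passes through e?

e is on a cycle iff e can reach itself via ≥1 edge.
e → g → e — yes.

Yes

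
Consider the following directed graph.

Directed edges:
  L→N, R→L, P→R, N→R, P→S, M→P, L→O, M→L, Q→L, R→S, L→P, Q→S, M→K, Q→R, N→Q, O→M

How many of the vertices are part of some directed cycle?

A vertex is on a directed cycle iff it belongs to a strongly connected component of size ≥ 2 (or has a self-loop).
The vertices on cycles are {L, M, N, O, P, Q, R} — 7 in total.

7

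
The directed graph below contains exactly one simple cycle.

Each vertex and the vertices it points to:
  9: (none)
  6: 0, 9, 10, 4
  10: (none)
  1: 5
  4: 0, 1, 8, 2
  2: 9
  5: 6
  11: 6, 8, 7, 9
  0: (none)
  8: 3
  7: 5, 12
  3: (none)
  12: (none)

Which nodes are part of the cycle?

DFS with gray/black marking from 6:
6 gray
  0 gray
  0 black
  9 gray
  9 black
  10 gray
  10 black
  4 gray
    4→0: 0 black — skip
    1 gray
      5 gray
        5→6: 6 is gray → back edge
Back edge closes the cycle 6 → 4 → 1 → 5 → 6; its vertices are {1, 4, 5, 6}.

1, 4, 5, 6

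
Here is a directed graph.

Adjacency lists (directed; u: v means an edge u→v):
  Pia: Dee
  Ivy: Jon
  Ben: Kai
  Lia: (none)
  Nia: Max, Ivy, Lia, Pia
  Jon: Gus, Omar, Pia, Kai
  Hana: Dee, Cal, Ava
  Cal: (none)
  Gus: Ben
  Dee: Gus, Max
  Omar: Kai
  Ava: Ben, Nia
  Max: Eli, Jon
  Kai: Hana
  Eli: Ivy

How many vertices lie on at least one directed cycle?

A vertex is on a directed cycle iff it belongs to a strongly connected component of size ≥ 2 (or has a self-loop).
The vertices on cycles are {Ava, Ben, Dee, Eli, Gus, Ivy, Jon, Kai, Max, Nia, Pia, Hana, Omar} — 13 in total.

13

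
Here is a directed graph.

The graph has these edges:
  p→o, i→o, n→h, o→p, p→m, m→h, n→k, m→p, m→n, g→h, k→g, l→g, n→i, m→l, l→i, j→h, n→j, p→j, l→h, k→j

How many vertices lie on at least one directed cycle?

A vertex is on a directed cycle iff it belongs to a strongly connected component of size ≥ 2 (or has a self-loop).
The vertices on cycles are {i, l, m, n, o, p} — 6 in total.

6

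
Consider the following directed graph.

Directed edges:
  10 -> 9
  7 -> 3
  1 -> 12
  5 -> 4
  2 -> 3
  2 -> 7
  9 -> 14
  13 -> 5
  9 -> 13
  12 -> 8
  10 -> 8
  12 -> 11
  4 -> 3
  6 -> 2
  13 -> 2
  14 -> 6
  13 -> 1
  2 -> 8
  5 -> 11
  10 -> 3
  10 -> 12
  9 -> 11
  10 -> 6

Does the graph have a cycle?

DFS with white/gray/black marking, starting from 7:
7 gray
  3 gray
  3 black
7 black
1 gray
  12 gray
    8 gray
    8 black
    11 gray
    11 black
  12 black
1 black
14 gray
  6 gray
    2 gray
      2→3: 3 black — skip
      2→8: 8 black — skip
      2→7: 7 black — skip
    2 black
  6 black
14 black
4 gray
  4→3: 3 black — skip
4 black
10 gray
  10→12: 12 black — skip
  9 gray
    13 gray
      13→1: 1 black — skip
      13→2: 2 black — skip
      5 gray
        5→4: 4 black — skip
        5→11: 11 black — skip
      5 black
    13 black
    9→11: 11 black — skip
    9→14: 14 black — skip
  9 black
  10→3: 3 black — skip
  10→6: 6 black — skip
  10→8: 8 black — skip
10 black
Every edge goes to a white or black vertex — no back edge, so the graph is acyclic.

No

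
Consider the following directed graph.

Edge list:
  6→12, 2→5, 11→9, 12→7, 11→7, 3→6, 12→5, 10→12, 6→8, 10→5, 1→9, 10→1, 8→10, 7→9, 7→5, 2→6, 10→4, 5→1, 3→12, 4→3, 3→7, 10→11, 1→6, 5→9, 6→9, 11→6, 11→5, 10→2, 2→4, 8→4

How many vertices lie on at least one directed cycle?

11

A vertex is on a directed cycle iff it belongs to a strongly connected component of size ≥ 2 (or has a self-loop).
The vertices on cycles are {1, 2, 3, 4, 5, 6, 7, 8, 10, 11, 12} — 11 in total.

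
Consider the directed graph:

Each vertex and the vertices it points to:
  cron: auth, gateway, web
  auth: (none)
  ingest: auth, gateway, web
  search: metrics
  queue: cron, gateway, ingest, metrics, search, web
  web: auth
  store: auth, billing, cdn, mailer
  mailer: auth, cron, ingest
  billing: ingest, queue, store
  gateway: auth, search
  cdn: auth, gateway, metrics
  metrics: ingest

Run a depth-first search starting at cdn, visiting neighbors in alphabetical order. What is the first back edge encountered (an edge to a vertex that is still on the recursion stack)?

ingest→gateway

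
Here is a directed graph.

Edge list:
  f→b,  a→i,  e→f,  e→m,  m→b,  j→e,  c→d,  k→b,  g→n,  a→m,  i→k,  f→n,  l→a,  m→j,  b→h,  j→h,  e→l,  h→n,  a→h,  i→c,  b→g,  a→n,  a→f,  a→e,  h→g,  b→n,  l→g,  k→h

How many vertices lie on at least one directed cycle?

5

A vertex is on a directed cycle iff it belongs to a strongly connected component of size ≥ 2 (or has a self-loop).
The vertices on cycles are {a, e, j, l, m} — 5 in total.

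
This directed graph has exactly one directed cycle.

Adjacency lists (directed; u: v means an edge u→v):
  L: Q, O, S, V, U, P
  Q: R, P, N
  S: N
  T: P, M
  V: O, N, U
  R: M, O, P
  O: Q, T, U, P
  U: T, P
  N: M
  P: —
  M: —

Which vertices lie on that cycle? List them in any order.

DFS with gray/black marking from Q:
Q gray
  R gray
    M gray
    M black
    O gray
      O→Q: Q is gray → back edge
Back edge closes the cycle Q → R → O → Q; its vertices are {O, Q, R}.

O, Q, R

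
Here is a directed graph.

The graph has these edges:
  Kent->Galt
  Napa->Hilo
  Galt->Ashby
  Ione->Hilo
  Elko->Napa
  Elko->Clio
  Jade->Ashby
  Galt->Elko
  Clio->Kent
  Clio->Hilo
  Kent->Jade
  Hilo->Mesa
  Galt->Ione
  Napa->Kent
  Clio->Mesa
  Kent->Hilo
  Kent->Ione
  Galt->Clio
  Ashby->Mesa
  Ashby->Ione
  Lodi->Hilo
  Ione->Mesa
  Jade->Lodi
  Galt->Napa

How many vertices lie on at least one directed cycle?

5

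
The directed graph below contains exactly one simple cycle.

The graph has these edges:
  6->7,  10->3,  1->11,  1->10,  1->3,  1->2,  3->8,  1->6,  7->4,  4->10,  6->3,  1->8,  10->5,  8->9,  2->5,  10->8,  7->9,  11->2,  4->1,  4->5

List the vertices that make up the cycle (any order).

1, 4, 6, 7

DFS with gray/black marking from 4:
4 gray
  10 gray
    5 gray
    5 black
    3 gray
      8 gray
        9 gray
        9 black
      8 black
    3 black
    10→8: 8 black — skip
  10 black
  1 gray
    6 gray
      7 gray
        7→4: 4 is gray → back edge
Back edge closes the cycle 4 → 1 → 6 → 7 → 4; its vertices are {1, 4, 6, 7}.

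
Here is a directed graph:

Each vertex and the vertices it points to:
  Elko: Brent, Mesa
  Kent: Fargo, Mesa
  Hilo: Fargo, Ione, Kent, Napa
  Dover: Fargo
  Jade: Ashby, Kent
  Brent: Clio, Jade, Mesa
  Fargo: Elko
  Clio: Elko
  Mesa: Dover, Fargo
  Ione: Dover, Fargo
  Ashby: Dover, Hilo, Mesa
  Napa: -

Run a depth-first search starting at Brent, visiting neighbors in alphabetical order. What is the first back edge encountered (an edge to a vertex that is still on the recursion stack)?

Elko->Brent

DFS from Brent (visiting neighbors in alphabetical order); mark gray on enter, black on exit:
Brent gray
  Clio gray
    Elko gray
      Elko→Brent: Brent is gray → back edge
First back edge: Elko → Brent.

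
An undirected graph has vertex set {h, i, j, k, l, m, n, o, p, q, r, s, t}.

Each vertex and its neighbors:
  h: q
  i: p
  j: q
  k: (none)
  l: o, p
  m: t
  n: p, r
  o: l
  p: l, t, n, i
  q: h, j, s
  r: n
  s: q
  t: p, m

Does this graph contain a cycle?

No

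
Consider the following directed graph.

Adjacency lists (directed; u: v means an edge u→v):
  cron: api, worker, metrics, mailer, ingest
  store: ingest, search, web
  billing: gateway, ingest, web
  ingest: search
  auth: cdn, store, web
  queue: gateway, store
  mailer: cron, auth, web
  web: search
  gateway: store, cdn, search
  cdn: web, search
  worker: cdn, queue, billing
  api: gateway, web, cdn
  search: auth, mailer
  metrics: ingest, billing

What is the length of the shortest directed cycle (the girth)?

For each vertex v, BFS finds the shortest path from v back to v.
The shortest such closed walk is cron → mailer → cron, length 2.

2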